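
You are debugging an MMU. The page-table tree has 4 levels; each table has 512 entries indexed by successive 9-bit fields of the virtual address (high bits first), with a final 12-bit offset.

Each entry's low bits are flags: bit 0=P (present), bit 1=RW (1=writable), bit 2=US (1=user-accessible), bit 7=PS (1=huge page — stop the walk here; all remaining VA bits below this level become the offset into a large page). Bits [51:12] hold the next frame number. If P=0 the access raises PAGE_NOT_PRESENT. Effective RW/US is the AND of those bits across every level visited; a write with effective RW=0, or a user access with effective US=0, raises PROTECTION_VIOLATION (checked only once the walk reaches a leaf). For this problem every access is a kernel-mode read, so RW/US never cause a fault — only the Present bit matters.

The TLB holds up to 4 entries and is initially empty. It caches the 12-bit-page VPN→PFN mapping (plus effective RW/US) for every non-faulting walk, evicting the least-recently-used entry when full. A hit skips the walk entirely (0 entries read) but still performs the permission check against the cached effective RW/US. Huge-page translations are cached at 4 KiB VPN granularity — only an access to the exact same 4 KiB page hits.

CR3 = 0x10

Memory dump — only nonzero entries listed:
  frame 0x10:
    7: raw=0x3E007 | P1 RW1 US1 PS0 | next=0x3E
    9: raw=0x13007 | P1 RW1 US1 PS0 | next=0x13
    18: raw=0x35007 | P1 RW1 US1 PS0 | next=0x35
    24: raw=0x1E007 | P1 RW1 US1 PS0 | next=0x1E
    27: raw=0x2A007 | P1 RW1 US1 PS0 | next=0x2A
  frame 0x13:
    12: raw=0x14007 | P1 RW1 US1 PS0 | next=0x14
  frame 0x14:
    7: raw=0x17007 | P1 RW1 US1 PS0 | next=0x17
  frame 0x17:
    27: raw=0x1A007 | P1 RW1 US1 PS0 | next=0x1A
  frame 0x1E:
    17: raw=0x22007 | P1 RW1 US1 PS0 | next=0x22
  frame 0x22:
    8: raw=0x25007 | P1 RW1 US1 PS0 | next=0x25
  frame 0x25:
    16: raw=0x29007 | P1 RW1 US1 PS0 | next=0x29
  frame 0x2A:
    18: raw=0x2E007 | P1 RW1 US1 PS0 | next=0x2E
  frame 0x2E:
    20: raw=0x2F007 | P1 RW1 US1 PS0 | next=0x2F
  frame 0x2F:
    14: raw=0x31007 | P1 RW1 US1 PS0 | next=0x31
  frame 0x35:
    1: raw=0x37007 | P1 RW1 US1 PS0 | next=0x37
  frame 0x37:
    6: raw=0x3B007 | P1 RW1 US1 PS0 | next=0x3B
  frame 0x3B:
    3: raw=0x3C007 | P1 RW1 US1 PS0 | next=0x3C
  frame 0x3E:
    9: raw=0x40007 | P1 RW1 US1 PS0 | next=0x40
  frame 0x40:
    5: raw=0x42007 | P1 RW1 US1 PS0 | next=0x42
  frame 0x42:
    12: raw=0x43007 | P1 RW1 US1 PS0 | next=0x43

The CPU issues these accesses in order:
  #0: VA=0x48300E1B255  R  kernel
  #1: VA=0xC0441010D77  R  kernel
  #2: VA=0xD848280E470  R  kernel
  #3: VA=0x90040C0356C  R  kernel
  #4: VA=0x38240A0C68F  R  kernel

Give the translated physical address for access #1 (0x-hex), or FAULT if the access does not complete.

Walk each access:
#0 VA=0x48300E1B255 (r,kernel):
  L0: frame=0x10 idx=9 entry=0x13007 [P=1 RW=1 US=1 PS=0]
  L1: frame=0x13 idx=12 entry=0x14007 [P=1 RW=1 US=1 PS=0]
  L2: frame=0x14 idx=7 entry=0x17007 [P=1 RW=1 US=1 PS=0]
  L3: frame=0x17 idx=27 entry=0x1A007 [P=1 RW=1 US=1 PS=0]
  ⇒ phys 0x1A255  [4 reads]
#1 VA=0xC0441010D77 (r,kernel):
  L0: frame=0x10 idx=24 entry=0x1E007 [P=1 RW=1 US=1 PS=0]
  L1: frame=0x1E idx=17 entry=0x22007 [P=1 RW=1 US=1 PS=0]
  L2: frame=0x22 idx=8 entry=0x25007 [P=1 RW=1 US=1 PS=0]
  L3: frame=0x25 idx=16 entry=0x29007 [P=1 RW=1 US=1 PS=0]
  ⇒ phys 0x29D77  [4 reads]
#2 VA=0xD848280E470 (r,kernel):
  L0: frame=0x10 idx=27 entry=0x2A007 [P=1 RW=1 US=1 PS=0]
  L1: frame=0x2A idx=18 entry=0x2E007 [P=1 RW=1 US=1 PS=0]
  L2: frame=0x2E idx=20 entry=0x2F007 [P=1 RW=1 US=1 PS=0]
  L3: frame=0x2F idx=14 entry=0x31007 [P=1 RW=1 US=1 PS=0]
  ⇒ phys 0x31470  [4 reads]
#3 VA=0x90040C0356C (r,kernel):
  L0: frame=0x10 idx=18 entry=0x35007 [P=1 RW=1 US=1 PS=0]
  L1: frame=0x35 idx=1 entry=0x37007 [P=1 RW=1 US=1 PS=0]
  L2: frame=0x37 idx=6 entry=0x3B007 [P=1 RW=1 US=1 PS=0]
  L3: frame=0x3B idx=3 entry=0x3C007 [P=1 RW=1 US=1 PS=0]
  ⇒ phys 0x3C56C  [4 reads]
#4 VA=0x38240A0C68F (r,kernel):
  L0: frame=0x10 idx=7 entry=0x3E007 [P=1 RW=1 US=1 PS=0]
  L1: frame=0x3E idx=9 entry=0x40007 [P=1 RW=1 US=1 PS=0]
  L2: frame=0x40 idx=5 entry=0x42007 [P=1 RW=1 US=1 PS=0]
  L3: frame=0x42 idx=12 entry=0x43007 [P=1 RW=1 US=1 PS=0]
  ⇒ phys 0x4368F  [4 reads]

Access #1 PA: 0x29D77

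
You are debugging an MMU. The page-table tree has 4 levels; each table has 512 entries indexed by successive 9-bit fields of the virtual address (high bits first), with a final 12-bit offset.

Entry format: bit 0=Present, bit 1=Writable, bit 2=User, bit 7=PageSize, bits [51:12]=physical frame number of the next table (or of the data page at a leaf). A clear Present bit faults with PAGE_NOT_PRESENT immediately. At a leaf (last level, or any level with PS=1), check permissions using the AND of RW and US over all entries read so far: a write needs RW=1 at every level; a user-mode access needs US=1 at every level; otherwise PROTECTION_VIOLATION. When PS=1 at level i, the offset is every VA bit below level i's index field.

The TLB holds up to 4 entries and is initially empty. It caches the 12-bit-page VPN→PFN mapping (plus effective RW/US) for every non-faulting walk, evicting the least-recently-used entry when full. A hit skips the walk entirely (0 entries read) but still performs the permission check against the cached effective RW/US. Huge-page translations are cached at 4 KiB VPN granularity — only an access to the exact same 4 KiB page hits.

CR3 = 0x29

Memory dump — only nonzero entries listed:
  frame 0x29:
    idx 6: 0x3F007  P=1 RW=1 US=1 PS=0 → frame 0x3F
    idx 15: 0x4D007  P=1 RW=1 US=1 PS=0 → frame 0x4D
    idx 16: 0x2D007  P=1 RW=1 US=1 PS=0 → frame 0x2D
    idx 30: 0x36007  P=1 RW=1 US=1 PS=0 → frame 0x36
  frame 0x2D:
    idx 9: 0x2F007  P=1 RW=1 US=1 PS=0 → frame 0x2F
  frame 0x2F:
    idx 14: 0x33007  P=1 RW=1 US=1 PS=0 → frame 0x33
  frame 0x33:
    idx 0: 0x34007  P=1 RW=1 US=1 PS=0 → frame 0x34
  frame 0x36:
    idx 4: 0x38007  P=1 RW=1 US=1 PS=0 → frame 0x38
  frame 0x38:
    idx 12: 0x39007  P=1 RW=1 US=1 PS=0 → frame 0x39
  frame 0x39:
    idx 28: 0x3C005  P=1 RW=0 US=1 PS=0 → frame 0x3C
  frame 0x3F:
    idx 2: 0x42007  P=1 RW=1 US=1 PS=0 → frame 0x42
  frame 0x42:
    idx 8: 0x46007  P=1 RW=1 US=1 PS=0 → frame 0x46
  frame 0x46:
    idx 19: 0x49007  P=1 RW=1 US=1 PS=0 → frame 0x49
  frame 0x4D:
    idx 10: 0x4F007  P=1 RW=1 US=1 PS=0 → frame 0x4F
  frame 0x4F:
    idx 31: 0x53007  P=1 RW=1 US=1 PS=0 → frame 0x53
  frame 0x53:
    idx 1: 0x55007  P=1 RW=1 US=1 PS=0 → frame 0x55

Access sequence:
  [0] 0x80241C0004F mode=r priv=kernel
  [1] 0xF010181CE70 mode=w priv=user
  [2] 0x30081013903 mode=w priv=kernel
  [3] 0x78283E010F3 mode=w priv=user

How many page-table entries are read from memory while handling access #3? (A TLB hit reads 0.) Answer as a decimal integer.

Walk each access:
#0 VA=0x80241C0004F (r,kernel):
  lvl0: tbl 0x29, slot 16 ⇒ 0x2D007 (P1/RW1/US1/PS0)
  lvl1: tbl 0x2D, slot 9 ⇒ 0x2F007 (P1/RW1/US1/PS0)
  lvl2: tbl 0x2F, slot 14 ⇒ 0x33007 (P1/RW1/US1/PS0)
  lvl3: tbl 0x33, slot 0 ⇒ 0x34007 (P1/RW1/US1/PS0)
  → PA=0x3404F  (4 entries read)
#1 VA=0xF010181CE70 (w,user):
  lvl0: tbl 0x29, slot 30 ⇒ 0x36007 (P1/RW1/US1/PS0)
  lvl1: tbl 0x36, slot 4 ⇒ 0x38007 (P1/RW1/US1/PS0)
  lvl2: tbl 0x38, slot 12 ⇒ 0x39007 (P1/RW1/US1/PS0)
  lvl3: tbl 0x39, slot 28 ⇒ 0x3C005 (P1/RW0/US1/PS0)
  → PROTECTION_VIOLATION  (4 entries read)
#2 VA=0x30081013903 (w,kernel):
  lvl0: tbl 0x29, slot 6 ⇒ 0x3F007 (P1/RW1/US1/PS0)
  lvl1: tbl 0x3F, slot 2 ⇒ 0x42007 (P1/RW1/US1/PS0)
  lvl2: tbl 0x42, slot 8 ⇒ 0x46007 (P1/RW1/US1/PS0)
  lvl3: tbl 0x46, slot 19 ⇒ 0x49007 (P1/RW1/US1/PS0)
  → PA=0x49903  (4 entries read)
#3 VA=0x78283E010F3 (w,user):
  lvl0: tbl 0x29, slot 15 ⇒ 0x4D007 (P1/RW1/US1/PS0)
  lvl1: tbl 0x4D, slot 10 ⇒ 0x4F007 (P1/RW1/US1/PS0)
  lvl2: tbl 0x4F, slot 31 ⇒ 0x53007 (P1/RW1/US1/PS0)
  lvl3: tbl 0x53, slot 1 ⇒ 0x55007 (P1/RW1/US1/PS0)
  → PA=0x550F3  (4 entries read)

Entries read for #3: 4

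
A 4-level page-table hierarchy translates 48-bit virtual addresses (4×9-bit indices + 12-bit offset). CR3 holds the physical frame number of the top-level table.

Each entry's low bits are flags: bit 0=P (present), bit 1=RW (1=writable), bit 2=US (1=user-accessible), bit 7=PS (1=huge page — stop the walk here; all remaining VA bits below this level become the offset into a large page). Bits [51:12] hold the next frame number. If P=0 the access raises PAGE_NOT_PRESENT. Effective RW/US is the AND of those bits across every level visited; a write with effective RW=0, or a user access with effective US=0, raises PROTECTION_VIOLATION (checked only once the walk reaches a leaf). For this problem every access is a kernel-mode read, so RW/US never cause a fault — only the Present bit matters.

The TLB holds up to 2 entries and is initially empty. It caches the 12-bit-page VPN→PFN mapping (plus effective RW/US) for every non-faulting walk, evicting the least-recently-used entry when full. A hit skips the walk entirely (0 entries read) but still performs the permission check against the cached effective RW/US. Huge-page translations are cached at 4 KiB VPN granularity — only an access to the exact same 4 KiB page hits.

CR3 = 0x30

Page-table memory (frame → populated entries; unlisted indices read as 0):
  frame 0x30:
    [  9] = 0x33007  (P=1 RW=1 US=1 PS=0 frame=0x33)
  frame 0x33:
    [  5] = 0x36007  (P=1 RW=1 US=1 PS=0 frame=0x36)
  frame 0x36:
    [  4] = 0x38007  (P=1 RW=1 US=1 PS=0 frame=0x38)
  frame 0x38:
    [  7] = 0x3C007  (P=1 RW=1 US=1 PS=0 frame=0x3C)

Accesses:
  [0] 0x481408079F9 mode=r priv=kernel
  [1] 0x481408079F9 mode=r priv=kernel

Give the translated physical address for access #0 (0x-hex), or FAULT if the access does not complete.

Trace:
#0 VA=0x481408079F9 (r,kernel):
  [0] read 0x30 idx=9: raw=0x33007 flags P=1 W=1 U=1 S=0
  [1] read 0x33 idx=5: raw=0x36007 flags P=1 W=1 U=1 S=0
  [2] read 0x36 idx=4: raw=0x38007 flags P=1 W=1 U=1 S=0
  [3] read 0x38 idx=7: raw=0x3C007 flags P=1 W=1 U=1 S=0
  ⇒ phys 0x3C9F9  [4 reads]
#1 VA=0x481408079F9 (r,kernel):
  TLB hit vpn=0x48140807 → PA=0x3C9F9

Access #0 PA: 0x3C9F9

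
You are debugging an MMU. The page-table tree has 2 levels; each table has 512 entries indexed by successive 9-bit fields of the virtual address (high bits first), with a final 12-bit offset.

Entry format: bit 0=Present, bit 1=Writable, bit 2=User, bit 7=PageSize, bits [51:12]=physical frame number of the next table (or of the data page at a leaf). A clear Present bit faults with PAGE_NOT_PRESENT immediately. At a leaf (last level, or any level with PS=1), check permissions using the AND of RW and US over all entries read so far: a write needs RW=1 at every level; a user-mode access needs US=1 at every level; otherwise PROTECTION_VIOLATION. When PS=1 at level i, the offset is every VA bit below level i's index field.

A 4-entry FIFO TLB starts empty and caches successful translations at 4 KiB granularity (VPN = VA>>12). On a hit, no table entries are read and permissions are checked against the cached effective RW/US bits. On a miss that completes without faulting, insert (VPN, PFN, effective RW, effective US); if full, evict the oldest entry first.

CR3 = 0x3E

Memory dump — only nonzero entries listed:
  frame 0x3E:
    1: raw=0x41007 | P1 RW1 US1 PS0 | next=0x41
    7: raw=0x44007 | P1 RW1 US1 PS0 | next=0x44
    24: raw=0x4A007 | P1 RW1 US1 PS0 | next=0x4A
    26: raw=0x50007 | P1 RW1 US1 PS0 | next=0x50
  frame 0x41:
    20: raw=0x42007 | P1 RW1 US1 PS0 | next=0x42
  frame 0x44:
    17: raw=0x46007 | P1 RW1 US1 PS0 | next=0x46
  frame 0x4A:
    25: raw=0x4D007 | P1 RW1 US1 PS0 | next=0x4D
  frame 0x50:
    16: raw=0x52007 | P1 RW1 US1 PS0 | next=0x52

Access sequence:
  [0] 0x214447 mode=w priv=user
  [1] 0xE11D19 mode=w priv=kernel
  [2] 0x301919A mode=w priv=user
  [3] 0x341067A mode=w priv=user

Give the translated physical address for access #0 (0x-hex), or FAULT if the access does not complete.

Walk each access:
#0 VA=0x214447 (w,user):
  [0] read 0x3E idx=1: raw=0x41007 flags P=1 W=1 U=1 S=0
  [1] read 0x41 idx=20: raw=0x42007 flags P=1 W=1 U=1 S=0
  ⇒ phys 0x42447  [2 reads]
#1 VA=0xE11D19 (w,kernel):
  [0] read 0x3E idx=7: raw=0x44007 flags P=1 W=1 U=1 S=0
  [1] read 0x44 idx=17: raw=0x46007 flags P=1 W=1 U=1 S=0
  ⇒ phys 0x46D19  [2 reads]
#2 VA=0x301919A (w,user):
  [0] read 0x3E idx=24: raw=0x4A007 flags P=1 W=1 U=1 S=0
  [1] read 0x4A idx=25: raw=0x4D007 flags P=1 W=1 U=1 S=0
  ⇒ phys 0x4D19A  [2 reads]
#3 VA=0x341067A (w,user):
  [0] read 0x3E idx=26: raw=0x50007 flags P=1 W=1 U=1 S=0
  [1] read 0x50 idx=16: raw=0x52007 flags P=1 W=1 U=1 S=0
  ⇒ phys 0x5267A  [2 reads]

Access #0 PA: 0x42447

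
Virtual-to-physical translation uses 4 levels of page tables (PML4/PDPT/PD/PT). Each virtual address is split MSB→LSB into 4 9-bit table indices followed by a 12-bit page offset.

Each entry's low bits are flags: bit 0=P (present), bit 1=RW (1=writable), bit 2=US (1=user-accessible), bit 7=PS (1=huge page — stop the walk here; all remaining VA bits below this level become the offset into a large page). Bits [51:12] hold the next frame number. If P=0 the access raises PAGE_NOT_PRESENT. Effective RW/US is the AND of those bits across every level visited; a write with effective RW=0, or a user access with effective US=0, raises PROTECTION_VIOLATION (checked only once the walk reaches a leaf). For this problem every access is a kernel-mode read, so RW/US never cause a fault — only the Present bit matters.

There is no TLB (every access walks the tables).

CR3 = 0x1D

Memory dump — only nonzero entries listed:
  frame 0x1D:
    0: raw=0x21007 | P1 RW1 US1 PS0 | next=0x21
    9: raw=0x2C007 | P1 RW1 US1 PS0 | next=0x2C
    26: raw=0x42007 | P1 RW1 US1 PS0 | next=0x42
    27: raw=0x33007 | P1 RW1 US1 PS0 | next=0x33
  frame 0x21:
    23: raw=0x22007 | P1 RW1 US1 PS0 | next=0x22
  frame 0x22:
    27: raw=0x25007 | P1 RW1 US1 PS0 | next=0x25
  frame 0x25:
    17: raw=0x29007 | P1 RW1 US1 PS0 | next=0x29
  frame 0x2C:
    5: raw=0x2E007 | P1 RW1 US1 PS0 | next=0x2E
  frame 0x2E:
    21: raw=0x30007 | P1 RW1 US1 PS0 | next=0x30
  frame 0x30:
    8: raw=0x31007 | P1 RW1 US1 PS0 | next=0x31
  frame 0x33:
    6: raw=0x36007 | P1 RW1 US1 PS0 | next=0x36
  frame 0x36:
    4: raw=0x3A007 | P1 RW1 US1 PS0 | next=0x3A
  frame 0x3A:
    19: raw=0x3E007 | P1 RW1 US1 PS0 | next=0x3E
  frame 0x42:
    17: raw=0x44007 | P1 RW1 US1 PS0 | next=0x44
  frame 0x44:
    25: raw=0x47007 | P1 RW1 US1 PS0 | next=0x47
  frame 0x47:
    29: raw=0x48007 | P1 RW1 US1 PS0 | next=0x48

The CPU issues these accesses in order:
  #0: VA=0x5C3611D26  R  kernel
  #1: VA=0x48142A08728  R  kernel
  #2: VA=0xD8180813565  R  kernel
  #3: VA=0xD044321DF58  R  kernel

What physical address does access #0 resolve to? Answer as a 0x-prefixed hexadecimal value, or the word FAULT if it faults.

Trace:
#0 VA=0x5C3611D26 (r,kernel):
  lvl0: tbl 0x1D, slot 0 ⇒ 0x21007 (P1/RW1/US1/PS0)
  lvl1: tbl 0x21, slot 23 ⇒ 0x22007 (P1/RW1/US1/PS0)
  lvl2: tbl 0x22, slot 27 ⇒ 0x25007 (P1/RW1/US1/PS0)
  lvl3: tbl 0x25, slot 17 ⇒ 0x29007 (P1/RW1/US1/PS0)
  ✓ 0x29D26  — 4 lookups
#1 VA=0x48142A08728 (r,kernel):
  lvl0: tbl 0x1D, slot 9 ⇒ 0x2C007 (P1/RW1/US1/PS0)
  lvl1: tbl 0x2C, slot 5 ⇒ 0x2E007 (P1/RW1/US1/PS0)
  lvl2: tbl 0x2E, slot 21 ⇒ 0x30007 (P1/RW1/US1/PS0)
  lvl3: tbl 0x30, slot 8 ⇒ 0x31007 (P1/RW1/US1/PS0)
  ✓ 0x31728  — 4 lookups
#2 VA=0xD8180813565 (r,kernel):
  lvl0: tbl 0x1D, slot 27 ⇒ 0x33007 (P1/RW1/US1/PS0)
  lvl1: tbl 0x33, slot 6 ⇒ 0x36007 (P1/RW1/US1/PS0)
  lvl2: tbl 0x36, slot 4 ⇒ 0x3A007 (P1/RW1/US1/PS0)
  lvl3: tbl 0x3A, slot 19 ⇒ 0x3E007 (P1/RW1/US1/PS0)
  ✓ 0x3E565  — 4 lookups
#3 VA=0xD044321DF58 (r,kernel):
  lvl0: tbl 0x1D, slot 26 ⇒ 0x42007 (P1/RW1/US1/PS0)
  lvl1: tbl 0x42, slot 17 ⇒ 0x44007 (P1/RW1/US1/PS0)
  lvl2: tbl 0x44, slot 25 ⇒ 0x47007 (P1/RW1/US1/PS0)
  lvl3: tbl 0x47, slot 29 ⇒ 0x48007 (P1/RW1/US1/PS0)
  ✓ 0x48F58  — 4 lookups

Access #0 PA: 0x29D26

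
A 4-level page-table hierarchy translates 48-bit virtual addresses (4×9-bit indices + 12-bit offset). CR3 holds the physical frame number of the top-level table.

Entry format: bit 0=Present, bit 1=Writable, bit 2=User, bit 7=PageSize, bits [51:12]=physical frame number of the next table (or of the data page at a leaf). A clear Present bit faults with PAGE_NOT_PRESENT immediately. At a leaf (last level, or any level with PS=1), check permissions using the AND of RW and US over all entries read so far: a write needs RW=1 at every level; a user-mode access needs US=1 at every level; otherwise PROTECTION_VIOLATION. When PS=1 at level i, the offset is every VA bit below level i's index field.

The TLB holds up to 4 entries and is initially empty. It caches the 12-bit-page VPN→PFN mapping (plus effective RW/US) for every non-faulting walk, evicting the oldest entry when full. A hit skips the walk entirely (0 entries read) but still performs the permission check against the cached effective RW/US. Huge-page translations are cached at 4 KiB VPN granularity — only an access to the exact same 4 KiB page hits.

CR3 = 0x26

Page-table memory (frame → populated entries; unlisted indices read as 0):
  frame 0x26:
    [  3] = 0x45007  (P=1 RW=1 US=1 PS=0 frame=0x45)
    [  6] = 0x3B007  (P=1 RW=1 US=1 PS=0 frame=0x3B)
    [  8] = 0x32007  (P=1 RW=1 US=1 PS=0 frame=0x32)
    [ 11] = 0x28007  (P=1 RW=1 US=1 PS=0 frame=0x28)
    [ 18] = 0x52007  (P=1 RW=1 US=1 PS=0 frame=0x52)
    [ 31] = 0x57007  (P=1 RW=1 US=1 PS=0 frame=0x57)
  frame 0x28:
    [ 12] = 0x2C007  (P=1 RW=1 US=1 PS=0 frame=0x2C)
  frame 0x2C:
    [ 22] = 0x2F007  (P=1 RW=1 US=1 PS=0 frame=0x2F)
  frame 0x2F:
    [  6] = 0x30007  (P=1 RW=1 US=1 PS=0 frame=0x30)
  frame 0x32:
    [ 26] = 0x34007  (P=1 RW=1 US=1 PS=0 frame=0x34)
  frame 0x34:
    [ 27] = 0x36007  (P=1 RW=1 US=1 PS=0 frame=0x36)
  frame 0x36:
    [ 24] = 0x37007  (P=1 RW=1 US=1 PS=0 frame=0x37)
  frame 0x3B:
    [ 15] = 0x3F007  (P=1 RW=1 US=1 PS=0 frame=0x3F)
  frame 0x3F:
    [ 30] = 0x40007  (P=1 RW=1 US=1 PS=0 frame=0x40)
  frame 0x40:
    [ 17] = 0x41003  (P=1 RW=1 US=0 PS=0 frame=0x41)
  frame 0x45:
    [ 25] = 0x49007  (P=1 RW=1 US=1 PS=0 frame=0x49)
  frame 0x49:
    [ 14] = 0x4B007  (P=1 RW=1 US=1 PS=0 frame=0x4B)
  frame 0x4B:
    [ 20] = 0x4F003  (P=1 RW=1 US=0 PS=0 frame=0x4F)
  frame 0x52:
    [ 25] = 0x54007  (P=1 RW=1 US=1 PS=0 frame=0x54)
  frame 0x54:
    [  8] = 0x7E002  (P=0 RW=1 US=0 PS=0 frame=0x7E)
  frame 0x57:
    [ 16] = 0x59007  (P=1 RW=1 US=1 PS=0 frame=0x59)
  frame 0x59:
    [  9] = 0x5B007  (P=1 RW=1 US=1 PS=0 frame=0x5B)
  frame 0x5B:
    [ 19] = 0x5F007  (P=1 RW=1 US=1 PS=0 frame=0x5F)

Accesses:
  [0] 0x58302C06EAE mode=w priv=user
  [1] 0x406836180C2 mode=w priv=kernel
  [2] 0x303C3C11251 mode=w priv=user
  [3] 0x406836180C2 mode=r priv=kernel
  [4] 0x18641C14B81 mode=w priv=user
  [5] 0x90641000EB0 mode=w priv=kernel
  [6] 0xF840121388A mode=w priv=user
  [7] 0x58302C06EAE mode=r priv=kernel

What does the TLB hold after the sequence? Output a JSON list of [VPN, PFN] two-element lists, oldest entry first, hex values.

Walk each access:
#0 VA=0x58302C06EAE (w,user):
  L0: frame=0x26 idx=11 entry=0x28007 [P=1 RW=1 US=1 PS=0]
  L1: frame=0x28 idx=12 entry=0x2C007 [P=1 RW=1 US=1 PS=0]
  L2: frame=0x2C idx=22 entry=0x2F007 [P=1 RW=1 US=1 PS=0]
  L3: frame=0x2F idx=6 entry=0x30007 [P=1 RW=1 US=1 PS=0]
  ⇒ phys 0x30EAE  [4 reads]
#1 VA=0x406836180C2 (w,kernel):
  L0: frame=0x26 idx=8 entry=0x32007 [P=1 RW=1 US=1 PS=0]
  L1: frame=0x32 idx=26 entry=0x34007 [P=1 RW=1 US=1 PS=0]
  L2: frame=0x34 idx=27 entry=0x36007 [P=1 RW=1 US=1 PS=0]
  L3: frame=0x36 idx=24 entry=0x37007 [P=1 RW=1 US=1 PS=0]
  ⇒ phys 0x370C2  [4 reads]
#2 VA=0x303C3C11251 (w,user):
  L0: frame=0x26 idx=6 entry=0x3B007 [P=1 RW=1 US=1 PS=0]
  L1: frame=0x3B idx=15 entry=0x3F007 [P=1 RW=1 US=1 PS=0]
  L2: frame=0x3F idx=30 entry=0x40007 [P=1 RW=1 US=1 PS=0]
  L3: frame=0x40 idx=17 entry=0x41003 [P=1 RW=1 US=0 PS=0]
  ✗ PROTECTION_VIOLATION  [4 reads]
#3 VA=0x406836180C2 (r,kernel):
  TLB hit vpn=0x40683618 → PA=0x370C2
#4 VA=0x18641C14B81 (w,user):
  L0: frame=0x26 idx=3 entry=0x45007 [P=1 RW=1 US=1 PS=0]
  L1: frame=0x45 idx=25 entry=0x49007 [P=1 RW=1 US=1 PS=0]
  L2: frame=0x49 idx=14 entry=0x4B007 [P=1 RW=1 US=1 PS=0]
  L3: frame=0x4B idx=20 entry=0x4F003 [P=1 RW=1 US=0 PS=0]
  ✗ PROTECTION_VIOLATION  [4 reads]
#5 VA=0x90641000EB0 (w,kernel):
  L0: frame=0x26 idx=18 entry=0x52007 [P=1 RW=1 US=1 PS=0]
  L1: frame=0x52 idx=25 entry=0x54007 [P=1 RW=1 US=1 PS=0]
  L2: frame=0x54 idx=8 entry=0x7E002 [P=0 RW=1 US=0 PS=0]
  ✗ PAGE_NOT_PRESENT  [3 reads]
#6 VA=0xF840121388A (w,user):
  L0: frame=0x26 idx=31 entry=0x57007 [P=1 RW=1 US=1 PS=0]
  L1: frame=0x57 idx=16 entry=0x59007 [P=1 RW=1 US=1 PS=0]
  L2: frame=0x59 idx=9 entry=0x5B007 [P=1 RW=1 US=1 PS=0]
  L3: frame=0x5B idx=19 entry=0x5F007 [P=1 RW=1 US=1 PS=0]
  ⇒ phys 0x5F88A  [4 reads]
#7 VA=0x58302C06EAE (r,kernel):
  TLB hit vpn=0x58302C06 → PA=0x30EAE

TLB: [["0x58302C06", "0x30"], ["0x40683618", "0x37"], ["0xF8401213", "0x5F"]]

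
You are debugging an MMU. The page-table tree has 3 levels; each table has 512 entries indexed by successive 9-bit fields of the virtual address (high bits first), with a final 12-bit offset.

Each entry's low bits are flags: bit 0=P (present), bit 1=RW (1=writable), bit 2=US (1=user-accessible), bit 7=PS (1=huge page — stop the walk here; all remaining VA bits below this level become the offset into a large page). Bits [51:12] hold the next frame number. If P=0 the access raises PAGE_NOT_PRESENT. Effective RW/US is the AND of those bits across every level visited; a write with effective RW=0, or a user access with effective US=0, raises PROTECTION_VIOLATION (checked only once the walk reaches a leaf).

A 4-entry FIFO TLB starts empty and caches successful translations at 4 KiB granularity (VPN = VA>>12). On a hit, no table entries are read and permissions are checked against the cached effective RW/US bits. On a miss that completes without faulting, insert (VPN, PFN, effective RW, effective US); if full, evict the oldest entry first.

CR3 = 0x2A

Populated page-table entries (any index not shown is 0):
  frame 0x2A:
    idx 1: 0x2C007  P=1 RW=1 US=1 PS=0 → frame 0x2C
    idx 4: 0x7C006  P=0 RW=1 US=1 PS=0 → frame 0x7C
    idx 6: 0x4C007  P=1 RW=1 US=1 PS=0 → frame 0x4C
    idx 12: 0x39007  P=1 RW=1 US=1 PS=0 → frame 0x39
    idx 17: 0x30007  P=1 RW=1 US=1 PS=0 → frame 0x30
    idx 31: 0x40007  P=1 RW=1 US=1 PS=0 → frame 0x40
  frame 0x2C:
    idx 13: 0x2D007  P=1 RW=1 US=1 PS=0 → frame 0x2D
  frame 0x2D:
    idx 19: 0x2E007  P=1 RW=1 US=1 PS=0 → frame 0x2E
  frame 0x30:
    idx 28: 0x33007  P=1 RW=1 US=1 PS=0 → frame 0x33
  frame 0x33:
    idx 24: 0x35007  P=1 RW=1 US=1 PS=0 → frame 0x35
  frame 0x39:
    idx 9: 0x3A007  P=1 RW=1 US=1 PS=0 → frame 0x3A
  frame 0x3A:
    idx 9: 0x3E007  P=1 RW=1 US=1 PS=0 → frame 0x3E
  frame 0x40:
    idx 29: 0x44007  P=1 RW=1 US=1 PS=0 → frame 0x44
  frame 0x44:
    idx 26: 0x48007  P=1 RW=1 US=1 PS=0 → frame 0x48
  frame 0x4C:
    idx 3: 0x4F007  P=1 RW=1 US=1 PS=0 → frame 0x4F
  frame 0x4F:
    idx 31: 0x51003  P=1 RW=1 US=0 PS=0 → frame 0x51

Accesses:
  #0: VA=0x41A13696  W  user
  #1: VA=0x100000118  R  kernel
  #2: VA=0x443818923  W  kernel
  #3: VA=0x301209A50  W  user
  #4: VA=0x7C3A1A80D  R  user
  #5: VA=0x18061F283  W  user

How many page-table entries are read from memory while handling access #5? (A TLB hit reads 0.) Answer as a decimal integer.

Walk each access:
#0 VA=0x41A13696 (w,user):
  lvl0: tbl 0x2A, slot 1 ⇒ 0x2C007 (P1/RW1/US1/PS0)
  lvl1: tbl 0x2C, slot 13 ⇒ 0x2D007 (P1/RW1/US1/PS0)
  lvl2: tbl 0x2D, slot 19 ⇒ 0x2E007 (P1/RW1/US1/PS0)
  → PA=0x2E696  (3 entries read)
#1 VA=0x100000118 (r,kernel):
  lvl0: tbl 0x2A, slot 4 ⇒ 0x7C006 (P0/RW1/US1/PS0)
  → PAGE_NOT_PRESENT  (1 entries read)
#2 VA=0x443818923 (w,kernel):
  lvl0: tbl 0x2A, slot 17 ⇒ 0x30007 (P1/RW1/US1/PS0)
  lvl1: tbl 0x30, slot 28 ⇒ 0x33007 (P1/RW1/US1/PS0)
  lvl2: tbl 0x33, slot 24 ⇒ 0x35007 (P1/RW1/US1/PS0)
  → PA=0x35923  (3 entries read)
#3 VA=0x301209A50 (w,user):
  lvl0: tbl 0x2A, slot 12 ⇒ 0x39007 (P1/RW1/US1/PS0)
  lvl1: tbl 0x39, slot 9 ⇒ 0x3A007 (P1/RW1/US1/PS0)
  lvl2: tbl 0x3A, slot 9 ⇒ 0x3E007 (P1/RW1/US1/PS0)
  → PA=0x3EA50  (3 entries read)
#4 VA=0x7C3A1A80D (r,user):
  lvl0: tbl 0x2A, slot 31 ⇒ 0x40007 (P1/RW1/US1/PS0)
  lvl1: tbl 0x40, slot 29 ⇒ 0x44007 (P1/RW1/US1/PS0)
  lvl2: tbl 0x44, slot 26 ⇒ 0x48007 (P1/RW1/US1/PS0)
  → PA=0x4880D  (3 entries read)
#5 VA=0x18061F283 (w,user):
  lvl0: tbl 0x2A, slot 6 ⇒ 0x4C007 (P1/RW1/US1/PS0)
  lvl1: tbl 0x4C, slot 3 ⇒ 0x4F007 (P1/RW1/US1/PS0)
  lvl2: tbl 0x4F, slot 31 ⇒ 0x51003 (P1/RW1/US0/PS0)
  → PROTECTION_VIOLATION  (3 entries read)

Entries read for #5: 3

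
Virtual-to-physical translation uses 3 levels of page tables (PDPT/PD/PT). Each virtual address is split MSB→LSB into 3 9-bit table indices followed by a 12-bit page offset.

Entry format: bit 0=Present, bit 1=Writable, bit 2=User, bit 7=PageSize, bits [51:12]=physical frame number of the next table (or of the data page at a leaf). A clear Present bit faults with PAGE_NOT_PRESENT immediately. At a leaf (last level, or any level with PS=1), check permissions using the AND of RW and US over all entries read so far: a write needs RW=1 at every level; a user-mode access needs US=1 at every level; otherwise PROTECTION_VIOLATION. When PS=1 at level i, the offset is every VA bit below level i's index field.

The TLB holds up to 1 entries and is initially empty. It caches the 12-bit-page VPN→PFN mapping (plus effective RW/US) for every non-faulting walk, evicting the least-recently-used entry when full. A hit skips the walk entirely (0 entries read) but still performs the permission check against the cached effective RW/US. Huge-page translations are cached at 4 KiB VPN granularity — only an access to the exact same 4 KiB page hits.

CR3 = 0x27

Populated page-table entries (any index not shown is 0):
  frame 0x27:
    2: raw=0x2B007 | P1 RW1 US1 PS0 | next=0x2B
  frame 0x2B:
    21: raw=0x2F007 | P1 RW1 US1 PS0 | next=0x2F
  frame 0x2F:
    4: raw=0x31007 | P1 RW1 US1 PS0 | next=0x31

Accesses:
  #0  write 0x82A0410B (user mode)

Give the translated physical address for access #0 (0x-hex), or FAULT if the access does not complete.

Walk each access:
#0 VA=0x82A0410B (w,user):
  L0: frame=0x27 idx=2 entry=0x2B007 [P=1 RW=1 US=1 PS=0]
  L1: frame=0x2B idx=21 entry=0x2F007 [P=1 RW=1 US=1 PS=0]
  L2: frame=0x2F idx=4 entry=0x31007 [P=1 RW=1 US=1 PS=0]
  ⇒ phys 0x3110B  [3 reads]

Access #0 PA: 0x3110B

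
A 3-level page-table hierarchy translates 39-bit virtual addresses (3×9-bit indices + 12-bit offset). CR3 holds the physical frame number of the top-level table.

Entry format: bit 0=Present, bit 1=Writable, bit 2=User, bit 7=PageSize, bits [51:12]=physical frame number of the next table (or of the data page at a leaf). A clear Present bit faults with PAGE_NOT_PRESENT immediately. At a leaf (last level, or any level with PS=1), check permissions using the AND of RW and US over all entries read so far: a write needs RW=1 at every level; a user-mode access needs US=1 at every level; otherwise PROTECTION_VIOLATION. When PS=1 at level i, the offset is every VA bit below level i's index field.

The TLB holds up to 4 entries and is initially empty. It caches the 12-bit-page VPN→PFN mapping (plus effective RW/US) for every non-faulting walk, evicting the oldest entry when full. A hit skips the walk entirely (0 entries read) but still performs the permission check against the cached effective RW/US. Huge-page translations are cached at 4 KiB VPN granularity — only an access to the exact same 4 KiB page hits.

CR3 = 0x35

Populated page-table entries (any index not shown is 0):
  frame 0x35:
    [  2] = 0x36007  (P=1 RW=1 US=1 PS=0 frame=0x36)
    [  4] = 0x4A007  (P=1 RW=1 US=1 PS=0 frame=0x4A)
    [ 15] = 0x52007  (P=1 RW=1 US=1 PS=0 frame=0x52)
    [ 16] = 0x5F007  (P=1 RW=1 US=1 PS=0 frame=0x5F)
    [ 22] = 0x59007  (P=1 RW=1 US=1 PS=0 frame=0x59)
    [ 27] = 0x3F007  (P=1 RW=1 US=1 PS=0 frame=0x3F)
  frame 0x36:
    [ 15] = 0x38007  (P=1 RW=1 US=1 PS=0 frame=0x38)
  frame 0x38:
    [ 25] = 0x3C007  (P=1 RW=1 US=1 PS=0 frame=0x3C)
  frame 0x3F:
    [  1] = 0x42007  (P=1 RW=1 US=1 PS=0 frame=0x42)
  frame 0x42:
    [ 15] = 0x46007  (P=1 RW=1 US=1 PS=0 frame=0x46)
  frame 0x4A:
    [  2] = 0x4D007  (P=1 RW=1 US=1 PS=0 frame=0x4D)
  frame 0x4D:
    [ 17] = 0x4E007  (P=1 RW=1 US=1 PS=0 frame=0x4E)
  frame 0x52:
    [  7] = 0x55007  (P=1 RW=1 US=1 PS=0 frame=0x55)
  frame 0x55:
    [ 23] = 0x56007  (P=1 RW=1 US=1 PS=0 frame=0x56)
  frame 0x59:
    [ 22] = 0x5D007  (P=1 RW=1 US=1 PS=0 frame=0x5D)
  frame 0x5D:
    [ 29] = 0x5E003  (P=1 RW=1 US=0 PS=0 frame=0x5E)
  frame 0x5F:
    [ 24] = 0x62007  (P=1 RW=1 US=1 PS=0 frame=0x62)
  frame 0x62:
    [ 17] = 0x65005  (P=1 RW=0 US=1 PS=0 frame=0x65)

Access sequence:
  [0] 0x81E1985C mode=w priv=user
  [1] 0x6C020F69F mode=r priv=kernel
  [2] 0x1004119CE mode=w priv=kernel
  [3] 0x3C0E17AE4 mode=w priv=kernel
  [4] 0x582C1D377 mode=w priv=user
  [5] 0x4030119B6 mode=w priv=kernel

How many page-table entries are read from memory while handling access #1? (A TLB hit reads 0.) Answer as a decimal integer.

Per-access translation:
#0 VA=0x81E1985C (w,user):
  L0 @0x35[2] → 0x36007  P=1,RW=1,US=1,PS=0
  L1 @0x36[15] → 0x38007  P=1,RW=1,US=1,PS=0
  L2 @0x38[25] → 0x3C007  P=1,RW=1,US=1,PS=0
  ✓ 0x3C85C  — 3 lookups
#1 VA=0x6C020F69F (r,kernel):
  L0 @0x35[27] → 0x3F007  P=1,RW=1,US=1,PS=0
  L1 @0x3F[1] → 0x42007  P=1,RW=1,US=1,PS=0
  L2 @0x42[15] → 0x46007  P=1,RW=1,US=1,PS=0
  ✓ 0x4669F  — 3 lookups
#2 VA=0x1004119CE (w,kernel):
  L0 @0x35[4] → 0x4A007  P=1,RW=1,US=1,PS=0
  L1 @0x4A[2] → 0x4D007  P=1,RW=1,US=1,PS=0
  L2 @0x4D[17] → 0x4E007  P=1,RW=1,US=1,PS=0
  ✓ 0x4E9CE  — 3 lookups
#3 VA=0x3C0E17AE4 (w,kernel):
  L0 @0x35[15] → 0x52007  P=1,RW=1,US=1,PS=0
  L1 @0x52[7] → 0x55007  P=1,RW=1,US=1,PS=0
  L2 @0x55[23] → 0x56007  P=1,RW=1,US=1,PS=0
  ✓ 0x56AE4  — 3 lookups
#4 VA=0x582C1D377 (w,user):
  L0 @0x35[22] → 0x59007  P=1,RW=1,US=1,PS=0
  L1 @0x59[22] → 0x5D007  P=1,RW=1,US=1,PS=0
  L2 @0x5D[29] → 0x5E003  P=1,RW=1,US=0,PS=0
  ✗ PROTECTION_VIOLATION  [3 reads]
#5 VA=0x4030119B6 (w,kernel):
  L0 @0x35[16] → 0x5F007  P=1,RW=1,US=1,PS=0
  L1 @0x5F[24] → 0x62007  P=1,RW=1,US=1,PS=0
  L2 @0x62[17] → 0x65005  P=1,RW=0,US=1,PS=0
  ✗ PROTECTION_VIOLATION  [3 reads]

Entries read for #1: 3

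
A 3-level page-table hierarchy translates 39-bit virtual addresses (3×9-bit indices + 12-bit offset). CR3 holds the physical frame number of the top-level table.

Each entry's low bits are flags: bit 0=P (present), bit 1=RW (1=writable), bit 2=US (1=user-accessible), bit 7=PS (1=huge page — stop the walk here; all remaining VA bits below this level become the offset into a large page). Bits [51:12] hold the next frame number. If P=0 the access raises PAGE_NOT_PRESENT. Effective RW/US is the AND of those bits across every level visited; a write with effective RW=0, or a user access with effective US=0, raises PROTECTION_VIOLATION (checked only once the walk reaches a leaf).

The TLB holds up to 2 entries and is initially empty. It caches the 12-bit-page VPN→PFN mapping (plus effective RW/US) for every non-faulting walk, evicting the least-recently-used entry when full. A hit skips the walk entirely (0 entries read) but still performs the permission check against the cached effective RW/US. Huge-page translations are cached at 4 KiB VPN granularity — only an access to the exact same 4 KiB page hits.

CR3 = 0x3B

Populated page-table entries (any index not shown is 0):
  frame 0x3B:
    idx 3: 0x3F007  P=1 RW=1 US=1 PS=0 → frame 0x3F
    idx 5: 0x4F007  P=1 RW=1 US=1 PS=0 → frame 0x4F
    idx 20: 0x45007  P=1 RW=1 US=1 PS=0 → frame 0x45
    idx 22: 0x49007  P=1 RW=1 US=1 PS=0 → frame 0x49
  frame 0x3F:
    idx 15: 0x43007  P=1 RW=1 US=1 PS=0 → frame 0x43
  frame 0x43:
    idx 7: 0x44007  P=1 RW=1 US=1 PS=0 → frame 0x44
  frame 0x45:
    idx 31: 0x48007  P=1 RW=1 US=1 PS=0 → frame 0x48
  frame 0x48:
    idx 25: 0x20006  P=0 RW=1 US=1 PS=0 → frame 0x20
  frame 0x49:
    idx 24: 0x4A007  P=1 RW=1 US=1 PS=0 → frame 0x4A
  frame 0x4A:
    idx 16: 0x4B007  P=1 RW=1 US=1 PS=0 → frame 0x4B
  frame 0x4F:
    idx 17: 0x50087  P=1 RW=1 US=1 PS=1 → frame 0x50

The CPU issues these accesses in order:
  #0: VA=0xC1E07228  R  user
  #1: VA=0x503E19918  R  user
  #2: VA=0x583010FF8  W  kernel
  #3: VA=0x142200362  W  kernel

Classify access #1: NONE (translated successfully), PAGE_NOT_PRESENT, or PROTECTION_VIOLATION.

Per-access translation:
#0 VA=0xC1E07228 (r,user):
  [0] read 0x3B idx=3: raw=0x3F007 flags P=1 W=1 U=1 S=0
  [1] read 0x3F idx=15: raw=0x43007 flags P=1 W=1 U=1 S=0
  [2] read 0x43 idx=7: raw=0x44007 flags P=1 W=1 U=1 S=0
  ⇒ phys 0x44228  [3 reads]
#1 VA=0x503E19918 (r,user):
  [0] read 0x3B idx=20: raw=0x45007 flags P=1 W=1 U=1 S=0
  [1] read 0x45 idx=31: raw=0x48007 flags P=1 W=1 U=1 S=0
  [2] read 0x48 idx=25: raw=0x20006 flags P=0 W=1 U=1 S=0
  ✗ PAGE_NOT_PRESENT  [3 reads]
#2 VA=0x583010FF8 (w,kernel):
  [0] read 0x3B idx=22: raw=0x49007 flags P=1 W=1 U=1 S=0
  [1] read 0x49 idx=24: raw=0x4A007 flags P=1 W=1 U=1 S=0
  [2] read 0x4A idx=16: raw=0x4B007 flags P=1 W=1 U=1 S=0
  ⇒ phys 0x4BFF8  [3 reads]
#3 VA=0x142200362 (w,kernel):
  [0] read 0x3B idx=5: raw=0x4F007 flags P=1 W=1 U=1 S=0
  [1] read 0x4F idx=17: raw=0x50087 flags P=1 W=1 U=1 S=1
  ⇒ phys 0x50362 (huge @L1)  [2 reads]

Access #1 fault: PAGE_NOT_PRESENT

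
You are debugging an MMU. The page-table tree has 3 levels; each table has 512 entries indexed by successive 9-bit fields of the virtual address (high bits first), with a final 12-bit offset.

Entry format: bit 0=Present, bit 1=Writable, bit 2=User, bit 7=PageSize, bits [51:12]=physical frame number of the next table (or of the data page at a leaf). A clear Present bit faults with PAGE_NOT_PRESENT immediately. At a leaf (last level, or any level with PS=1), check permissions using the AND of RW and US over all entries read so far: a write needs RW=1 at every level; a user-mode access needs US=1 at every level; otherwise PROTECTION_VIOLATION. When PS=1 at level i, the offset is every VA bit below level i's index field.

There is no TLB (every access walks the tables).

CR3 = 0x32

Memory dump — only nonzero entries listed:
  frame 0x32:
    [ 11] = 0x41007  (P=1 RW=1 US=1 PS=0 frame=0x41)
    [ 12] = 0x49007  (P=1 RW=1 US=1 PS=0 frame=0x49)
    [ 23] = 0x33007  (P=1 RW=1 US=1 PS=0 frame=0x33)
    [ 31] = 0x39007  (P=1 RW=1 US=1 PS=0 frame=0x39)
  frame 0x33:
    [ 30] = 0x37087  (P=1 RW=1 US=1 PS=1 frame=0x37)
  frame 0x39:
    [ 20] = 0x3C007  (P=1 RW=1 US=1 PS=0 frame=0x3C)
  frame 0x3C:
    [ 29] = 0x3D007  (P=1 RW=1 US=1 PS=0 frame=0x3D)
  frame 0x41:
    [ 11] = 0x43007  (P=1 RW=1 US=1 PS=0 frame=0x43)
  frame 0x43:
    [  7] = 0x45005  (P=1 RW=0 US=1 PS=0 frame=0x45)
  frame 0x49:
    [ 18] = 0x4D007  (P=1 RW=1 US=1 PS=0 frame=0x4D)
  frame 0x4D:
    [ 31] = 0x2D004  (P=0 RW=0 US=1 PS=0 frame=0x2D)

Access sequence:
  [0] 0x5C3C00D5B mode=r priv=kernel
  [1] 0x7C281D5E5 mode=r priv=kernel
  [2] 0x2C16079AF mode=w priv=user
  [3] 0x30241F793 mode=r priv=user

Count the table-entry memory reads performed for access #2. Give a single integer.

Trace:
#0 VA=0x5C3C00D5B (r,kernel):
  L0: frame=0x32 idx=23 entry=0x33007 [P=1 RW=1 US=1 PS=0]
  L1: frame=0x33 idx=30 entry=0x37087 [P=1 RW=1 US=1 PS=1]
  ⇒ phys 0x37D5B (huge @L1)  [2 reads]
#1 VA=0x7C281D5E5 (r,kernel):
  L0: frame=0x32 idx=31 entry=0x39007 [P=1 RW=1 US=1 PS=0]
  L1: frame=0x39 idx=20 entry=0x3C007 [P=1 RW=1 US=1 PS=0]
  L2: frame=0x3C idx=29 entry=0x3D007 [P=1 RW=1 US=1 PS=0]
  ⇒ phys 0x3D5E5  [3 reads]
#2 VA=0x2C16079AF (w,user):
  L0: frame=0x32 idx=11 entry=0x41007 [P=1 RW=1 US=1 PS=0]
  L1: frame=0x41 idx=11 entry=0x43007 [P=1 RW=1 US=1 PS=0]
  L2: frame=0x43 idx=7 entry=0x45005 [P=1 RW=0 US=1 PS=0]
  ✗ PROTECTION_VIOLATION  [3 reads]
#3 VA=0x30241F793 (r,user):
  L0: frame=0x32 idx=12 entry=0x49007 [P=1 RW=1 US=1 PS=0]
  L1: frame=0x49 idx=18 entry=0x4D007 [P=1 RW=1 US=1 PS=0]
  L2: frame=0x4D idx=31 entry=0x2D004 [P=0 RW=0 US=1 PS=0]
  ✗ PAGE_NOT_PRESENT  [3 reads]

Entries read for #2: 3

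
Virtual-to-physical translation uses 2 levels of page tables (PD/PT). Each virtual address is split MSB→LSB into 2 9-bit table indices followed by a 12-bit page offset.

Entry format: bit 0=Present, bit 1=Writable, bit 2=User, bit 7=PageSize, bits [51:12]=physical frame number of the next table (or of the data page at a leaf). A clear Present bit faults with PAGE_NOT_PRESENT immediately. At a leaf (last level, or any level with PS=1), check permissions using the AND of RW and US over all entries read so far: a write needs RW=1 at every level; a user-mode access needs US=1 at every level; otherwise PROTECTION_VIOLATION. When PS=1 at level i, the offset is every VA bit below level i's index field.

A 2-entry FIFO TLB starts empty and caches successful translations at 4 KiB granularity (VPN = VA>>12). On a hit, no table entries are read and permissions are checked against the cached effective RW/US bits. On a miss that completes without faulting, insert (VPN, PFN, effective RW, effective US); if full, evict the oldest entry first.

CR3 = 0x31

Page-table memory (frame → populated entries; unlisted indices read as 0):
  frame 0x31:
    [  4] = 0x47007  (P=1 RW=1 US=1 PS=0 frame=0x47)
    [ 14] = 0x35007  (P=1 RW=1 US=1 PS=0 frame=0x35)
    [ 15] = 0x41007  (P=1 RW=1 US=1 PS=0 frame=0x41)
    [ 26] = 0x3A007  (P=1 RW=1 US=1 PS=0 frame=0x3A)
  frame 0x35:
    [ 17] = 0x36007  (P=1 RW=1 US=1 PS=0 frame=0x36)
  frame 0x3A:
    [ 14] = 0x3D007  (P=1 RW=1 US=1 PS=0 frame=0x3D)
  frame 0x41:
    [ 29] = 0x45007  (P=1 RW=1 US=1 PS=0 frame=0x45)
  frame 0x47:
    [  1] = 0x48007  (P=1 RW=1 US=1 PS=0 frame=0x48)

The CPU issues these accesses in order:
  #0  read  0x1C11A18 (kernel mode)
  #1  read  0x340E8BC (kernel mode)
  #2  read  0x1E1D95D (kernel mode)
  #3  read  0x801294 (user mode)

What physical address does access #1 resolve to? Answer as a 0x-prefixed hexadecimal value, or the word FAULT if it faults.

Per-access translation:
#0 VA=0x1C11A18 (r,kernel):
  L0: frame=0x31 idx=14 entry=0x35007 [P=1 RW=1 US=1 PS=0]
  L1: frame=0x35 idx=17 entry=0x36007 [P=1 RW=1 US=1 PS=0]
  ⇒ phys 0x36A18  [2 reads]
#1 VA=0x340E8BC (r,kernel):
  L0: frame=0x31 idx=26 entry=0x3A007 [P=1 RW=1 US=1 PS=0]
  L1: frame=0x3A idx=14 entry=0x3D007 [P=1 RW=1 US=1 PS=0]
  ⇒ phys 0x3D8BC  [2 reads]
#2 VA=0x1E1D95D (r,kernel):
  L0: frame=0x31 idx=15 entry=0x41007 [P=1 RW=1 US=1 PS=0]
  L1: frame=0x41 idx=29 entry=0x45007 [P=1 RW=1 US=1 PS=0]
  ⇒ phys 0x4595D  [2 reads]
#3 VA=0x801294 (r,user):
  L0: frame=0x31 idx=4 entry=0x47007 [P=1 RW=1 US=1 PS=0]
  L1: frame=0x47 idx=1 entry=0x48007 [P=1 RW=1 US=1 PS=0]
  ⇒ phys 0x48294  [2 reads]

Access #1 PA: 0x3D8BC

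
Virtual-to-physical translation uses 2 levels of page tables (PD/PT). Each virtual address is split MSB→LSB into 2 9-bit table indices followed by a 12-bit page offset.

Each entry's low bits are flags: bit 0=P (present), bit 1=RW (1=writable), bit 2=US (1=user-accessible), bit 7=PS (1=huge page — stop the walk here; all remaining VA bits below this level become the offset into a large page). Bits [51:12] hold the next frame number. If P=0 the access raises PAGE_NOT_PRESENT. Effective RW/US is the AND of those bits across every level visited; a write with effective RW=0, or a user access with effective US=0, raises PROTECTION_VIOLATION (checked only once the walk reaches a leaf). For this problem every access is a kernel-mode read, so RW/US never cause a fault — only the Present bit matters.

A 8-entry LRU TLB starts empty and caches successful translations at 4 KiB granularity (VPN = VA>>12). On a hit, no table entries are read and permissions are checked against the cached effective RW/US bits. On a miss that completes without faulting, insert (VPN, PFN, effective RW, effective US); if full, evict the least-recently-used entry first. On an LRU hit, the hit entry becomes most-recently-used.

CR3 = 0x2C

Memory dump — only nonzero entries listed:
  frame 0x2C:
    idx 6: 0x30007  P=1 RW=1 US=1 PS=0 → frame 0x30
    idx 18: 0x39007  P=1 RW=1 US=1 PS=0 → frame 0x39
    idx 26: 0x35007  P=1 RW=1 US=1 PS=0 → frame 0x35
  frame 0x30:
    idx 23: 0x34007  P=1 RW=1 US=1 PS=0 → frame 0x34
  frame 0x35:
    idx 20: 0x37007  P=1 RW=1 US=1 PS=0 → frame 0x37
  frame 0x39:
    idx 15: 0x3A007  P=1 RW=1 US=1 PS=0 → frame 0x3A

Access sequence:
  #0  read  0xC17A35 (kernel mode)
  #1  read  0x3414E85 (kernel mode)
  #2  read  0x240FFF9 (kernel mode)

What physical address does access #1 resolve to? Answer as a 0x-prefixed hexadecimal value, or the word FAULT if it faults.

Walk each access:
#0 VA=0xC17A35 (r,kernel):
  [0] read 0x2C idx=6: raw=0x30007 flags P=1 W=1 U=1 S=0
  [1] read 0x30 idx=23: raw=0x34007 flags P=1 W=1 U=1 S=0
  ✓ 0x34A35  — 2 lookups
#1 VA=0x3414E85 (r,kernel):
  [0] read 0x2C idx=26: raw=0x35007 flags P=1 W=1 U=1 S=0
  [1] read 0x35 idx=20: raw=0x37007 flags P=1 W=1 U=1 S=0
  ✓ 0x37E85  — 2 lookups
#2 VA=0x240FFF9 (r,kernel):
  [0] read 0x2C idx=18: raw=0x39007 flags P=1 W=1 U=1 S=0
  [1] read 0x39 idx=15: raw=0x3A007 flags P=1 W=1 U=1 S=0
  ✓ 0x3AFF9  — 2 lookups

Access #1 PA: 0x37E85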